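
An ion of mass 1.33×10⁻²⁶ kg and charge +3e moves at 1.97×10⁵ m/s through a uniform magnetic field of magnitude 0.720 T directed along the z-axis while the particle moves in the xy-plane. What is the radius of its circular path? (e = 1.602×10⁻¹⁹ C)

r ≈ 7.57×10⁻³ m

The magnetic force provides the centripetal force: |q|vB = mv²/r.
r = mv/(|q|B) = (1.33×10⁻²⁶)(1.97×10⁵)/((4.806×10⁻¹⁹)(0.720)) ≈ 7.57×10⁻³ m.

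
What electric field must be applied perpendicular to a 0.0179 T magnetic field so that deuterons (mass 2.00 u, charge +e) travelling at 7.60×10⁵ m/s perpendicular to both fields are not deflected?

For straight-line motion qE = qvB, so E = vB.
E = 7.60×10⁵ × 0.0179 = 1.36×10⁴ V/m.

E = 1.36×10⁴ V/m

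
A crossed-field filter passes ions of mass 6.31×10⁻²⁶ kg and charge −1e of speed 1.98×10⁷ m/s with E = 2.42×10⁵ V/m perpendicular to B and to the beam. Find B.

Balance of forces in the selector: qE = qvB ⇒ B = E/v.
B = 2.42×10⁵/1.98×10⁷ = 0.0122 T.

B = 0.0122 T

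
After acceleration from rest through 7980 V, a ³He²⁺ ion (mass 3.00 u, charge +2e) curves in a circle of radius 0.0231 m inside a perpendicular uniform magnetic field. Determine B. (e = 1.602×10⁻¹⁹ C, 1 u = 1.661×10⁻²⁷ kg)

v = √(2|q|V/m) = √(2·3.204×10⁻¹⁹·7980/4.983×10⁻²⁷) ≈ 1.013×10⁶ m/s.
B = mv/(|q|r) = (4.983×10⁻²⁷)(1.013×10⁶)/((3.204×10⁻¹⁹)(0.0231)) ≈ 0.682 T.

B ≈ 0.682 T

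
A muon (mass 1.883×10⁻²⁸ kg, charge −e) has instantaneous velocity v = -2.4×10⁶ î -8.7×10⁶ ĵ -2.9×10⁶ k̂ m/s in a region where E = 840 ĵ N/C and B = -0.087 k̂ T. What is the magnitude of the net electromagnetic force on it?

|F| ≈ 1.26×10⁻¹³ N

v×B = (7.57×10⁵, -2.09×10⁵, 0) N/C.
E + v×B = (7.57×10⁵, -2.08×10⁵, 0) N/C.
F = q(E + v×B) = (−1.602×10⁻¹⁹ C)·(7.57×10⁵, -2.08×10⁵, 0) = (-1.21×10⁻¹³, 3.33×10⁻¹⁴, 0) N.
|F| = 1.26×10⁻¹³ N.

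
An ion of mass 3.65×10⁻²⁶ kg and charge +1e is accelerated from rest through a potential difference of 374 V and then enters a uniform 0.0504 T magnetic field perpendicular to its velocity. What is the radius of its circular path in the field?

r ≈ 0.259 m

Acceleration: |q|V = ½mv² ⇒ v = √(2|q|V/m) = √(2·1.602×10⁻¹⁹·374/3.65×10⁻²⁶) ≈ 5.730×10⁴ m/s.
In the field: r = mv/(|q|B) = (3.65×10⁻²⁶)(5.730×10⁴)/((1.602×10⁻¹⁹)(0.0504)) ≈ 0.259 m.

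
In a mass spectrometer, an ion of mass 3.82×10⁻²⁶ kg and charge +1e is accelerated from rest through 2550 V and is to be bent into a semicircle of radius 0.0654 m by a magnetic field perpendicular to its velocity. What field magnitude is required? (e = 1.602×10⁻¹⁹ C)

B ≈ 0.533 T

v = √(2|q|V/m) = √(2·1.602×10⁻¹⁹·2550/3.82×10⁻²⁶) ≈ 1.462×10⁵ m/s.
B = mv/(|q|r) = (3.82×10⁻²⁶)(1.462×10⁵)/((1.602×10⁻¹⁹)(0.0654)) ≈ 0.533 T.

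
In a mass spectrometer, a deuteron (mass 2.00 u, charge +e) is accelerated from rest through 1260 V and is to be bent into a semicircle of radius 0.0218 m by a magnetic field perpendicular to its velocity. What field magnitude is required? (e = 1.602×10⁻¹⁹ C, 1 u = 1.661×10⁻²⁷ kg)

v = √(2|q|V/m) = √(2·1.602×10⁻¹⁹·1260/3.322×10⁻²⁷) ≈ 3.486×10⁵ m/s.
B = mv/(|q|r) = (3.322×10⁻²⁷)(3.486×10⁵)/((1.602×10⁻¹⁹)(0.0218)) ≈ 0.332 T.

B ≈ 0.332 T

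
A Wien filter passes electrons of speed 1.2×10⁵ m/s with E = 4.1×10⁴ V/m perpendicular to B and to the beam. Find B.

B = 0.34 T

Balance of forces in the selector: qE = qvB ⇒ B = E/v.
B = 4.1×10⁴/1.2×10⁵ = 0.34 T.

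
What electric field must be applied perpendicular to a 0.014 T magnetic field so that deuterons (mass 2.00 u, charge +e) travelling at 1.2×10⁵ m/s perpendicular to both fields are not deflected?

For straight-line motion qE = qvB, so E = vB.
E = 1.2×10⁵ × 0.014 = 1700 V/m.

E = 1700 V/m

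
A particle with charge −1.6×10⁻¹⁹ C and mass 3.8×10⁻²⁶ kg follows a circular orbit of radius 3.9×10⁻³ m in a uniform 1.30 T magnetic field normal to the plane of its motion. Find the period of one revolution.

The cyclotron period depends only on m, q, B: T = 2πm/(|q|B).
T = 2π(3.8×10⁻²⁶)/((1.6×10⁻¹⁹)(1.30)) ≈ 1.15×10⁻⁶ s.

T ≈ 1.15×10⁻⁶ s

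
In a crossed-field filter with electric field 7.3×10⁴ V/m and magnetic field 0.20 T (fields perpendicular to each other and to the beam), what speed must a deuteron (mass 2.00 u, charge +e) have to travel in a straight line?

Zero net Lorentz force requires |qE| = |q v×B|, i.e. E = vB.
v = E/B = 7.3×10⁴/0.20 = 3.6×10⁵ m/s.

v = 3.6×10⁵ m/s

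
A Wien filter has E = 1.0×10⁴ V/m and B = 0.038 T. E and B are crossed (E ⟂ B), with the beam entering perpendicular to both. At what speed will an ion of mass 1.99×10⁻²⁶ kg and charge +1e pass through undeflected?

Straight-line motion ⇒ electric and magnetic forces cancel, so E = vB.
v = E/B = 1.0×10⁴/0.038 = 2.6×10⁵ m/s.

v = 2.6×10⁵ m/s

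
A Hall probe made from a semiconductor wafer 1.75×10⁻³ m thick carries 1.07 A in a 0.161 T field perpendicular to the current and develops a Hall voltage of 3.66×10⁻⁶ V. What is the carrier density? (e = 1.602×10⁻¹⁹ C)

n ≈ 1.68×10²⁶ m⁻³

From V_H = IB/(n e t), n = IB/(V_H e t).
n = (1.07)(0.161)/((3.66×10⁻⁶)(1.602×10⁻¹⁹)(1.75×10⁻³)) ≈ 1.68×10²⁶ m⁻³.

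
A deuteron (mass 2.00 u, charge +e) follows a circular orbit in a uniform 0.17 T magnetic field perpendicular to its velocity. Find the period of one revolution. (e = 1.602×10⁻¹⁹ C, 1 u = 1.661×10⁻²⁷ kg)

T ≈ 7.7×10⁻⁷ s

The cyclotron period depends only on m, q, B: T = 2πm/(|q|B).
T = 2π(3.322×10⁻²⁷)/((1.602×10⁻¹⁹)(0.17)) ≈ 7.7×10⁻⁷ s.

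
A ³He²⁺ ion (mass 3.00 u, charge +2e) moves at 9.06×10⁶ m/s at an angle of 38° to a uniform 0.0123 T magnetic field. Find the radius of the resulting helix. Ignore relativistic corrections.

v⊥ = v sinθ = 9.06×10⁶·sin38° ≈ 5.578×10⁶ m/s.
r = m v⊥/(|q|B) = (4.983×10⁻²⁷)(5.578×10⁶)/((3.204×10⁻¹⁹)(0.0123)) ≈ 7.05 m.

r ≈ 7.05 m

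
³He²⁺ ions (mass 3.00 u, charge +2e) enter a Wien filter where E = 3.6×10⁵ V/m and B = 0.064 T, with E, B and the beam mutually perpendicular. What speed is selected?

v = 5.6×10⁶ m/s

Straight-line motion ⇒ electric and magnetic forces cancel, so E = vB.
v = E/B = 3.6×10⁵/0.064 = 5.6×10⁶ m/s.
The result is independent of the particle's charge and mass.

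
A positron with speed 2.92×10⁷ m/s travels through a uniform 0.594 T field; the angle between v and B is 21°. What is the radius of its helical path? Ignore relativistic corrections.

r ≈ 1.00×10⁻⁴ m

v⊥ = v sinθ = 2.92×10⁷·sin21° ≈ 1.046×10⁷ m/s.
r = m v⊥/(|q|B) = (9.109×10⁻³¹)(1.046×10⁷)/((1.602×10⁻¹⁹)(0.594)) ≈ 1.00×10⁻⁴ m.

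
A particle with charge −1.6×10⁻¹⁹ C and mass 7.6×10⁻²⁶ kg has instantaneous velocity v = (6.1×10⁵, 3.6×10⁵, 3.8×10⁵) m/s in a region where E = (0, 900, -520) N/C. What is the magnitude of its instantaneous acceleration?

Only an electric field acts, so F = qE = (−1.6×10⁻¹⁹ C)·(0, 900, -520) = (0, -1.44×10⁻¹⁶, 8.32×10⁻¹⁷) N.
|a| = |F|/m = 1.663×10⁻¹⁶/7.6×10⁻²⁶ ≈ 2.19×10⁹ m/s².

|a| ≈ 2.19×10⁹ m/s²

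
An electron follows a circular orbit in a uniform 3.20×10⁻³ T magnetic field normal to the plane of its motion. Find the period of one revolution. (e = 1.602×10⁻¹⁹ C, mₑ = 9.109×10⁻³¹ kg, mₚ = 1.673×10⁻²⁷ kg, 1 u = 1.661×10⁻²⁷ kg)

The cyclotron period depends only on m, q, B: T = 2πm/(|q|B).
T = 2π(9.109×10⁻³¹)/((1.602×10⁻¹⁹)(3.20×10⁻³)) ≈ 1.12×10⁻⁸ s.

T ≈ 1.12×10⁻⁸ s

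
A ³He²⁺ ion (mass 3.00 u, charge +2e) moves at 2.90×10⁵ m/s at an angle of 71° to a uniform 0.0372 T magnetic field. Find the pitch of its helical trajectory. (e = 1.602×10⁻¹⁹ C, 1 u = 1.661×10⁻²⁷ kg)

v∥ = v cosθ = 2.90×10⁵·cos71° ≈ 9.441×10⁴ m/s.
T = 2πm/(|q|B) = 2π(4.983×10⁻²⁷)/((3.204×10⁻¹⁹)(0.0372)) ≈ 2.627×10⁻⁶ s.
pitch = v∥ T = (9.441×10⁴)(2.627×10⁻⁶) ≈ 0.248 m.

p ≈ 0.248 m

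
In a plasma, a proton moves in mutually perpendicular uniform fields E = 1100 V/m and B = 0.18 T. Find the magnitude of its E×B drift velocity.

v_d ≈ 6100 m/s

The steady drift has the magnetic force balancing the electric force, so v_d = E/B.
v_d = 1100/0.18 = 6100 m/s.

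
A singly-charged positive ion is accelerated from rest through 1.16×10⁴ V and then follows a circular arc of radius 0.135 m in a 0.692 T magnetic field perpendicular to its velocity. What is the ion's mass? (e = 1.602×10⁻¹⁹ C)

m ≈ 6.03×10⁻²⁶ kg

Combine |q|V = ½mv² and r = mv/(|q|B): eliminate v to get m = qB²r²/(2V).
m = (1.602×10⁻¹⁹)(0.692)²(0.135)²/(2·1.16×10⁴) ≈ 6.03×10⁻²⁶ kg.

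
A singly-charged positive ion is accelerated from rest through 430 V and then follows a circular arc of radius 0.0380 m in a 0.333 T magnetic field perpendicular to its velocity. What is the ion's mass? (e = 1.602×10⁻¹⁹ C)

Combine |q|V = ½mv² and r = mv/(|q|B): eliminate v to get m = qB²r²/(2V).
m = (1.602×10⁻¹⁹)(0.333)²(0.0380)²/(2·430) ≈ 2.98×10⁻²⁶ kg.

m ≈ 2.98×10⁻²⁶ kg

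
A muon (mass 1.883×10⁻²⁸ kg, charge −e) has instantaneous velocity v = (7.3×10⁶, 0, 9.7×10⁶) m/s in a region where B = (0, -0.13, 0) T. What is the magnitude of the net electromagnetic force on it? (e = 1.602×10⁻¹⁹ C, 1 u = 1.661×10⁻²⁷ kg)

|F| ≈ 2.53×10⁻¹³ N

v×B = (1.26×10⁶, 0, -9.49×10⁵) N/C.
F = q v×B = (−1.602×10⁻¹⁹ C)·(1.26×10⁶, 0, -9.49×10⁵) = (-2.02×10⁻¹³, 0, 1.52×10⁻¹³) N.
|F| = 2.53×10⁻¹³ N.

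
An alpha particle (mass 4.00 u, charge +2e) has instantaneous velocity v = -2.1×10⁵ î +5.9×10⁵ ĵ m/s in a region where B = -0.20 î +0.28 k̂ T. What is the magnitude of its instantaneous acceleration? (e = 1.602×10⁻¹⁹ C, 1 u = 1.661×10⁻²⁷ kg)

|a| ≈ 1.02×10¹³ m/s²

v×B = (1.65×10⁵, 5.88×10⁴, 1.18×10⁵) N/C.
F = q v×B = (3.204×10⁻¹⁹ C)·(1.65×10⁵, 5.88×10⁴, 1.18×10⁵) = (5.29×10⁻¹⁴, 1.88×10⁻¹⁴, 3.78×10⁻¹⁴) N.
|a| = |F|/m = 6.772×10⁻¹⁴/6.644×10⁻²⁷ ≈ 1.02×10¹³ m/s².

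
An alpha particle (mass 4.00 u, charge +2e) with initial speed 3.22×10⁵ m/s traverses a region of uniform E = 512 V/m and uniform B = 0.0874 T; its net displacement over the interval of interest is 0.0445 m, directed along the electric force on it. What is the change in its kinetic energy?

ΔKE ≈ 7.30×10⁻¹⁸ J

The magnetic force is always ⟂ v and does no work; only the electric force changes KE.
ΔKE = F_E · d = |q|E d = (3.204×10⁻¹⁹)(512)(0.0445) ≈ 7.30×10⁻¹⁸ J.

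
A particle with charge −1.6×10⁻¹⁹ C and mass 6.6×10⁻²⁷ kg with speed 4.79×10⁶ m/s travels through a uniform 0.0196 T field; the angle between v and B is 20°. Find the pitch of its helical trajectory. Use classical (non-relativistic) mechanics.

v∥ = v cosθ = 4.79×10⁶·cos20° ≈ 4.501×10⁶ m/s.
T = 2πm/(|q|B) = 2π(6.6×10⁻²⁷)/((1.6×10⁻¹⁹)(0.0196)) ≈ 1.322×10⁻⁵ s.
pitch = v∥ T = (4.501×10⁶)(1.322×10⁻⁵) ≈ 59.5 m.

p ≈ 59.5 m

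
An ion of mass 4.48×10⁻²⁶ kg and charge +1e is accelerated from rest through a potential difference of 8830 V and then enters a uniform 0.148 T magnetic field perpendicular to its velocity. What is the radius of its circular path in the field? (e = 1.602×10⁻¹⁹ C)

Acceleration: |q|V = ½mv² ⇒ v = √(2|q|V/m) = √(2·1.602×10⁻¹⁹·8830/4.48×10⁻²⁶) ≈ 2.513×10⁵ m/s.
In the field: r = mv/(|q|B) = (4.48×10⁻²⁶)(2.513×10⁵)/((1.602×10⁻¹⁹)(0.148)) ≈ 0.475 m.

r ≈ 0.475 m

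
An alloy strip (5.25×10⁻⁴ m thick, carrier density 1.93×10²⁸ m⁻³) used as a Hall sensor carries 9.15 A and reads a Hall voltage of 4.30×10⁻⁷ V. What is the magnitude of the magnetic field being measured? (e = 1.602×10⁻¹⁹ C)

B ≈ 0.0763 T

From V_H = IB/(n e t), B = V_H n e t / I.
B = (4.30×10⁻⁷)(1.93×10²⁸)(1.602×10⁻¹⁹)(5.25×10⁻⁴)/9.15 ≈ 0.0763 T.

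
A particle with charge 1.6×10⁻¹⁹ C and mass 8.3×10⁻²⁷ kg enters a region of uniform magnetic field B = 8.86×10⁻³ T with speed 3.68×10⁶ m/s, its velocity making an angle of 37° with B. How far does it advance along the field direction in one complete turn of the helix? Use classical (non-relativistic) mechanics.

p ≈ 108 m

v∥ = v cosθ = 3.68×10⁶·cos37° ≈ 2.939×10⁶ m/s.
T = 2πm/(|q|B) = 2π(8.3×10⁻²⁷)/((1.6×10⁻¹⁹)(8.86×10⁻³)) ≈ 3.679×10⁻⁵ s.
pitch = v∥ T = (2.939×10⁶)(3.679×10⁻⁵) ≈ 108 m.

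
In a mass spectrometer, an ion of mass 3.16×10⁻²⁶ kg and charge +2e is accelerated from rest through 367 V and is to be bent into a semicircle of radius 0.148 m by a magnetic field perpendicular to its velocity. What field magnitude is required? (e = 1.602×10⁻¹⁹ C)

B ≈ 0.0575 T

v = √(2|q|V/m) = √(2·3.204×10⁻¹⁹·367/3.16×10⁻²⁶) ≈ 8.627×10⁴ m/s.
B = mv/(|q|r) = (3.16×10⁻²⁶)(8.627×10⁴)/((3.204×10⁻¹⁹)(0.148)) ≈ 0.0575 T.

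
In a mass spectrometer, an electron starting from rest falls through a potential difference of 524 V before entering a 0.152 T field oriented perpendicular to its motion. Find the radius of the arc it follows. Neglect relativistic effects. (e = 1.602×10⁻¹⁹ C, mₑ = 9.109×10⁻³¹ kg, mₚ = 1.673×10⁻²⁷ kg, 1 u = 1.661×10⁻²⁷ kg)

Acceleration: |q|V = ½mv² ⇒ v = √(2|q|V/m) = √(2·1.602×10⁻¹⁹·524/9.109×10⁻³¹) ≈ 1.358×10⁷ m/s.
In the field: r = mv/(|q|B) = (9.109×10⁻³¹)(1.358×10⁷)/((1.602×10⁻¹⁹)(0.152)) ≈ 5.08×10⁻⁴ m.

r ≈ 5.08×10⁻⁴ m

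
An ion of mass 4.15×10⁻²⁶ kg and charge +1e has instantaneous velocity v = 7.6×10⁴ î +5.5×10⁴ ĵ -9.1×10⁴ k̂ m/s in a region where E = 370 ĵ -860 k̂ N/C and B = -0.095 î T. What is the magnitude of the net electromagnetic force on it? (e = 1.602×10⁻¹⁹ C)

|F| ≈ 1.60×10⁻¹⁵ N

v×B = (0, 8640, 5220) N/C.
E + v×B = (0, 9020, 4360) N/C.
F = q(E + v×B) = (1.602×10⁻¹⁹ C)·(0, 9020, 4360) = (0, 1.44×10⁻¹⁵, 6.99×10⁻¹⁶) N.
|F| = 1.60×10⁻¹⁵ N.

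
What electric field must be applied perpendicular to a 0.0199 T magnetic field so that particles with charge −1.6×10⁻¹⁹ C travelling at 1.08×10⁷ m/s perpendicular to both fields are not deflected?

E = 2.15×10⁵ V/m

For straight-line motion qE = qvB, so E = vB.
E = 1.08×10⁷ × 0.0199 = 2.15×10⁵ V/m.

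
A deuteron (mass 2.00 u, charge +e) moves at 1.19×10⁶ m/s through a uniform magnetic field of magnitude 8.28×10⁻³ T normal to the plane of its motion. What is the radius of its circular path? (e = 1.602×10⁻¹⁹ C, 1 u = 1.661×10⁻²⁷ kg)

The magnetic force provides the centripetal force: |q|vB = mv²/r.
r = mv/(|q|B) = (3.322×10⁻²⁷)(1.19×10⁶)/((1.602×10⁻¹⁹)(8.28×10⁻³)) ≈ 2.98 m.

r ≈ 2.98 m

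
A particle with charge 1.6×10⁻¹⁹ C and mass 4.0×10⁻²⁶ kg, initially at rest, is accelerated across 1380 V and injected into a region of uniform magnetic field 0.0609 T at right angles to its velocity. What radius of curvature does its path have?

Acceleration: |q|V = ½mv² ⇒ v = √(2|q|V/m) = √(2·1.6×10⁻¹⁹·1380/4.0×10⁻²⁶) ≈ 1.051×10⁵ m/s.
In the field: r = mv/(|q|B) = (4.0×10⁻²⁶)(1.051×10⁵)/((1.6×10⁻¹⁹)(0.0609)) ≈ 0.431 m.

r ≈ 0.431 m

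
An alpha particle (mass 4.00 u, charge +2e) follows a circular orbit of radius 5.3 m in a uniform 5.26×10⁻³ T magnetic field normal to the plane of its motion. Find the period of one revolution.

The cyclotron period depends only on m, q, B: T = 2πm/(|q|B).
T = 2π(6.644×10⁻²⁷)/((3.204×10⁻¹⁹)(5.26×10⁻³)) ≈ 2.48×10⁻⁵ s.

T ≈ 2.48×10⁻⁵ s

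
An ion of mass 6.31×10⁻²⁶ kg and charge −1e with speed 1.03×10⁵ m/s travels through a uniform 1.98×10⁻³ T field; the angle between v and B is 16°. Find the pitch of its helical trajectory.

p ≈ 124 m

v∥ = v cosθ = 1.03×10⁵·cos16° ≈ 9.901×10⁴ m/s.
T = 2πm/(|q|B) = 2π(6.31×10⁻²⁶)/((1.602×10⁻¹⁹)(1.98×10⁻³)) ≈ 1.250×10⁻³ s.
pitch = v∥ T = (9.901×10⁴)(1.250×10⁻³) ≈ 124 m.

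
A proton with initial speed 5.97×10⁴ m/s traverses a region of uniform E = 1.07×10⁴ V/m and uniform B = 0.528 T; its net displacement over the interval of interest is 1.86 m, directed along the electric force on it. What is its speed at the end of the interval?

B does no work; ΔKE = |q|E d.
½mv_f² = ½mv₀² + |q|Ed = ½(1.673×10⁻²⁷)(5.97×10⁴)² + (1.602×10⁻¹⁹)(1.07×10⁴)(1.86) ≈ 2.981×10⁻¹⁸ J + 3.188×10⁻¹⁵ J ≈ 3.191×10⁻¹⁵ J.
v_f = √(2·3.191×10⁻¹⁵/1.673×10⁻²⁷) ≈ 1.95×10⁶ m/s.

v_f ≈ 1.95×10⁶ m/s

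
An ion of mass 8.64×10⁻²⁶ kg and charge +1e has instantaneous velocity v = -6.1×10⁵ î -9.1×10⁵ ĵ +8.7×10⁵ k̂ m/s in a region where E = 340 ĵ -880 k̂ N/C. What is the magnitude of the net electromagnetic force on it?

|F| ≈ 1.51×10⁻¹⁶ N

Only an electric field acts, so F = qE = (1.602×10⁻¹⁹ C)·(0, 340, -880) = (0, 5.45×10⁻¹⁷, -1.41×10⁻¹⁶) N.
|F| = 1.51×10⁻¹⁶ N.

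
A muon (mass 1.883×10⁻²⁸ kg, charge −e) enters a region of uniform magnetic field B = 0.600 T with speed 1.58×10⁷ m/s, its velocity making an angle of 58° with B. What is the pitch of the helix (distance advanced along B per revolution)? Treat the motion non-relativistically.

p ≈ 0.103 m

v∥ = v cosθ = 1.58×10⁷·cos58° ≈ 8.373×10⁶ m/s.
T = 2πm/(|q|B) = 2π(1.883×10⁻²⁸)/((1.602×10⁻¹⁹)(0.600)) ≈ 1.231×10⁻⁸ s.
pitch = v∥ T = (8.373×10⁶)(1.231×10⁻⁸) ≈ 0.103 m.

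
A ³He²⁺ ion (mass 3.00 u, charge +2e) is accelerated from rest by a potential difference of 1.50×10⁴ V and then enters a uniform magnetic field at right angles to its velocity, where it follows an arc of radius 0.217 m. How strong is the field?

v = √(2|q|V/m) = √(2·3.204×10⁻¹⁹·1.50×10⁴/4.983×10⁻²⁷) ≈ 1.389×10⁶ m/s.
B = mv/(|q|r) = (4.983×10⁻²⁷)(1.389×10⁶)/((3.204×10⁻¹⁹)(0.217)) ≈ 0.0995 T.

B ≈ 0.0995 T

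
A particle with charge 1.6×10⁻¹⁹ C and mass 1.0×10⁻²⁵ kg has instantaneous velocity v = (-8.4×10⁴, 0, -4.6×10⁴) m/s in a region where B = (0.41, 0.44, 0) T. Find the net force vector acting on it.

v×B = (2.02×10⁴, -1.89×10⁴, -3.70×10⁴) N/C.
F = q v×B = (1.6×10⁻¹⁹ C)·(2.02×10⁴, -1.89×10⁴, -3.70×10⁴) = (3.24×10⁻¹⁵, -3.02×10⁻¹⁵, -5.91×10⁻¹⁵) N.

F ≈ (3.24×10⁻¹⁵, -3.02×10⁻¹⁵, -5.91×10⁻¹⁵) N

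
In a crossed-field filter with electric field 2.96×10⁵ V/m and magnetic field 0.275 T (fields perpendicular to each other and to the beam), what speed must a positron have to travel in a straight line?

Straight-line motion ⇒ electric and magnetic forces cancel, so E = vB.
v = E/B = 2.96×10⁵/0.275 = 1.08×10⁶ m/s.

v = 1.08×10⁶ m/s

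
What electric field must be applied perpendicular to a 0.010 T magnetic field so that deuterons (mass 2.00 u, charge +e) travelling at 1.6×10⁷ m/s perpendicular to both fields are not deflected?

E = 1.6×10⁵ V/m

For straight-line motion qE = qvB, so E = vB.
E = 1.6×10⁷ × 0.010 = 1.6×10⁵ V/m.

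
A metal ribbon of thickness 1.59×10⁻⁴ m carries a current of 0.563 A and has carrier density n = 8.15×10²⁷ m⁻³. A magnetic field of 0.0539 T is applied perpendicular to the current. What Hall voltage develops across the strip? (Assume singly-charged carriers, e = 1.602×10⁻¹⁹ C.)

V_H ≈ 1.46×10⁻⁷ V

V_H = IB/(n e t).
V_H = (0.563)(0.0539)/((8.15×10²⁷)(1.602×10⁻¹⁹)(1.59×10⁻⁴)) ≈ 1.46×10⁻⁷ V.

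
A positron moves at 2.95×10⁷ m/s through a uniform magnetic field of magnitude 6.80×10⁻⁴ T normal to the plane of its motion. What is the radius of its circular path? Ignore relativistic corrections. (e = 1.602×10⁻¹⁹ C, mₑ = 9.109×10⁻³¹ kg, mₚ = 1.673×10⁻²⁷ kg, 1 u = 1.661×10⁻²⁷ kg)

r ≈ 0.247 m

The magnetic force provides the centripetal force: |q|vB = mv²/r.
r = mv/(|q|B) = (9.109×10⁻³¹)(2.95×10⁷)/((1.602×10⁻¹⁹)(6.80×10⁻⁴)) ≈ 0.247 m.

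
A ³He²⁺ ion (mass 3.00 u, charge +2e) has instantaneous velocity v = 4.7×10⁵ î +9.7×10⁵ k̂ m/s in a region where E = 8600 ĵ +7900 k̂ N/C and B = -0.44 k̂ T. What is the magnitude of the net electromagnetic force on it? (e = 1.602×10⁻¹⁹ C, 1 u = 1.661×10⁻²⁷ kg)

|F| ≈ 6.91×10⁻¹⁴ N

v×B = (0, 2.07×10⁵, 0) N/C.
E + v×B = (0, 2.15×10⁵, 7900) N/C.
F = q(E + v×B) = (3.204×10⁻¹⁹ C)·(0, 2.15×10⁵, 7900) = (0, 6.90×10⁻¹⁴, 2.53×10⁻¹⁵) N.
|F| = 6.91×10⁻¹⁴ N.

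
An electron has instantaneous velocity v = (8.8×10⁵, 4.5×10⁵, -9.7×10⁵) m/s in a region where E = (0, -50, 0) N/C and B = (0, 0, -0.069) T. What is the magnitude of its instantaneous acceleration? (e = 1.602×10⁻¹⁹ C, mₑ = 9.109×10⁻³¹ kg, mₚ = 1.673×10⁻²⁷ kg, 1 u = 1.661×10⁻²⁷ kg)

v×B = (-3.11×10⁴, 6.07×10⁴, 0) N/C.
E + v×B = (-3.11×10⁴, 6.07×10⁴, 0) N/C.
F = q(E + v×B) = (−1.602×10⁻¹⁹ C)·(-3.11×10⁴, 6.07×10⁴, 0) = (4.97×10⁻¹⁵, -9.72×10⁻¹⁵, 0) N.
|a| = |F|/m = 1.092×10⁻¹⁴/9.109×10⁻³¹ ≈ 1.20×10¹⁶ m/s².

|a| ≈ 1.20×10¹⁶ m/s²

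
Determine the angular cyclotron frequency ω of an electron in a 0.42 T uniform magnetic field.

ω ≈ 7.4×10¹⁰ rad/s

ω = |q|B/m.
ω = (1.602×10⁻¹⁹)(0.42)/9.109×10⁻³¹ ≈ 7.4×10¹⁰ rad/s.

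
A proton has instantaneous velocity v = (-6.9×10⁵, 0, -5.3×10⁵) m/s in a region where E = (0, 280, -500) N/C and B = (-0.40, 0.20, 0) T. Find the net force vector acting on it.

v×B = (1.06×10⁵, 2.12×10⁵, -1.38×10⁵) N/C.
E + v×B = (1.06×10⁵, 2.12×10⁵, -1.38×10⁵) N/C.
F = q(E + v×B) = (1.602×10⁻¹⁹ C)·(1.06×10⁵, 2.12×10⁵, -1.38×10⁵) = (1.70×10⁻¹⁴, 3.40×10⁻¹⁴, -2.22×10⁻¹⁴) N.

F ≈ (1.70×10⁻¹⁴, 3.40×10⁻¹⁴, -2.22×10⁻¹⁴) N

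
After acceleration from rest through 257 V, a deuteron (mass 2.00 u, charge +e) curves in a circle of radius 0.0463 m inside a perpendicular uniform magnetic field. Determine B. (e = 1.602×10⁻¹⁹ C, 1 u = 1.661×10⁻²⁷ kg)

v = √(2|q|V/m) = √(2·1.602×10⁻¹⁹·257/3.322×10⁻²⁷) ≈ 1.574×10⁵ m/s.
B = mv/(|q|r) = (3.322×10⁻²⁷)(1.574×10⁵)/((1.602×10⁻¹⁹)(0.0463)) ≈ 0.0705 T.

B ≈ 0.0705 T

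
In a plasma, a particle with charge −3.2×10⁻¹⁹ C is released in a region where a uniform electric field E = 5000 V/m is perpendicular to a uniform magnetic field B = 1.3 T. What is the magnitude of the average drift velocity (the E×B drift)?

v_d ≈ 3800 m/s

The E×B drift speed is v_d = E/B.
v_d = 5000/1.3 = 3800 m/s.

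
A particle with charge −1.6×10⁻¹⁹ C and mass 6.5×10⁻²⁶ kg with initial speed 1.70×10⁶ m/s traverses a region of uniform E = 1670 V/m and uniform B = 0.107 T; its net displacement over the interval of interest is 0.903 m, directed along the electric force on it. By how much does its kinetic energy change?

ΔKE ≈ 2.41×10⁻¹⁶ J

The magnetic force is always ⟂ v and does no work; only the electric force changes KE.
ΔKE = F_E · d = |q|E d = (1.6×10⁻¹⁹)(1670)(0.903) ≈ 2.41×10⁻¹⁶ J.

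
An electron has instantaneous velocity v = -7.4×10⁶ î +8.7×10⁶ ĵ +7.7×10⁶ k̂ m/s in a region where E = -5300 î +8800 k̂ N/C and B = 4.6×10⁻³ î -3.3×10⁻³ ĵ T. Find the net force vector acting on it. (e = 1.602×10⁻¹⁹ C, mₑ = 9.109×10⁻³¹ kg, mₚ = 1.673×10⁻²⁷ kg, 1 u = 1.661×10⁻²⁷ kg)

F ≈ (-3.22×10⁻¹⁵, -5.67×10⁻¹⁵, 1.09×10⁻¹⁵) N

v×B = (2.54×10⁴, 3.54×10⁴, -1.56×10⁴) N/C.
E + v×B = (2.01×10⁴, 3.54×10⁴, -6800) N/C.
F = q(E + v×B) = (−1.602×10⁻¹⁹ C)·(2.01×10⁴, 3.54×10⁴, -6800) = (-3.22×10⁻¹⁵, -5.67×10⁻¹⁵, 1.09×10⁻¹⁵) N.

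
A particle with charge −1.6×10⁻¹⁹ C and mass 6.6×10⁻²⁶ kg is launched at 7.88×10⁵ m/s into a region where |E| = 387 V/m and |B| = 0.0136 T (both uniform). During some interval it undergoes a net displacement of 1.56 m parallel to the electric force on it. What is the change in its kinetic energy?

ΔKE ≈ 9.66×10⁻¹⁷ J

The magnetic force is always ⟂ v and does no work; only the electric force changes KE.
ΔKE = F_E · d = |q|E d = (1.6×10⁻¹⁹)(387)(1.56) ≈ 9.66×10⁻¹⁷ J.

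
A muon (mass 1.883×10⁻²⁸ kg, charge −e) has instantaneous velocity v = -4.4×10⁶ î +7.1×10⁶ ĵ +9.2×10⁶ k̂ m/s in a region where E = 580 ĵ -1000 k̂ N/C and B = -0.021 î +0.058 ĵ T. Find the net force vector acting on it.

F ≈ (8.55×10⁻¹⁴, 3.09×10⁻¹⁴, 1.72×10⁻¹⁴) N

v×B = (-5.34×10⁵, -1.93×10⁵, -1.06×10⁵) N/C.
E + v×B = (-5.34×10⁵, -1.93×10⁵, -1.07×10⁵) N/C.
F = q(E + v×B) = (−1.602×10⁻¹⁹ C)·(-5.34×10⁵, -1.93×10⁵, -1.07×10⁵) = (8.55×10⁻¹⁴, 3.09×10⁻¹⁴, 1.72×10⁻¹⁴) N.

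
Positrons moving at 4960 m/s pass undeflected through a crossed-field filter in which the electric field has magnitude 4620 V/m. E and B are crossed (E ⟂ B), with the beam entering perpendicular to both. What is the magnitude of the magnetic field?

B = 0.931 T

Balance of forces in the selector: qE = qvB ⇒ B = E/v.
B = 4620/4960 = 0.931 T.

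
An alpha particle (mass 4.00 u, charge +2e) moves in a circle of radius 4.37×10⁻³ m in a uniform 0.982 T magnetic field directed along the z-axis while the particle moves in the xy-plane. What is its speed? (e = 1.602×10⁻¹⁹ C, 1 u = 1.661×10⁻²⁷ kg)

From |q|vB = mv²/r, v = |q|Br/m.
v = (3.204×10⁻¹⁹)(0.982)(4.37×10⁻³)/6.644×10⁻²⁷ ≈ 2.07×10⁵ m/s.

v ≈ 2.07×10⁵ m/s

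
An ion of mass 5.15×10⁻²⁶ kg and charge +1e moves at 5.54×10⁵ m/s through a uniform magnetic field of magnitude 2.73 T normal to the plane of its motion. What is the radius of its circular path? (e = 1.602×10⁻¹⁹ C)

r ≈ 0.0652 m

The magnetic force provides the centripetal force: |q|vB = mv²/r.
r = mv/(|q|B) = (5.15×10⁻²⁶)(5.54×10⁵)/((1.602×10⁻¹⁹)(2.73)) ≈ 0.0652 m.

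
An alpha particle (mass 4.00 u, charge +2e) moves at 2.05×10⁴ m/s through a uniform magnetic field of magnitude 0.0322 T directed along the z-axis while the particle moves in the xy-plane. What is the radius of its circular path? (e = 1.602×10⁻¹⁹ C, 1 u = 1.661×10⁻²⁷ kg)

r ≈ 0.0132 m

The magnetic force provides the centripetal force: |q|vB = mv²/r.
r = mv/(|q|B) = (6.644×10⁻²⁷)(2.05×10⁴)/((3.204×10⁻¹⁹)(0.0322)) ≈ 0.0132 m.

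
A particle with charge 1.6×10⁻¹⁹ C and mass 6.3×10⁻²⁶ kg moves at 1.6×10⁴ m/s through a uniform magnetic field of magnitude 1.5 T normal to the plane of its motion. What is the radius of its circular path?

r ≈ 4.2×10⁻³ m

The magnetic force provides the centripetal force: |q|vB = mv²/r.
r = mv/(|q|B) = (6.3×10⁻²⁶)(1.6×10⁴)/((1.6×10⁻¹⁹)(1.5)) ≈ 4.2×10⁻³ m.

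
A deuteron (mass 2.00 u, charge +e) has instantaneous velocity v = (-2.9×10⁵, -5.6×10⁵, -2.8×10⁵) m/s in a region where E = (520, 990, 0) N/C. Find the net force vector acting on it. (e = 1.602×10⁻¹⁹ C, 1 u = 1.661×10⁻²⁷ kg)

F ≈ (8.33×10⁻¹⁷, 1.59×10⁻¹⁶, 0) N

Only an electric field acts, so F = qE = (1.602×10⁻¹⁹ C)·(520, 990, 0) = (8.33×10⁻¹⁷, 1.59×10⁻¹⁶, 0) N.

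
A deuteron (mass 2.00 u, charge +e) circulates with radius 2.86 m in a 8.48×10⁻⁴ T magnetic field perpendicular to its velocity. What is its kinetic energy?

v = |q|Br/m, then KE = ½mv² = (qBr)²/(2m).
v = (1.602×10⁻¹⁹)(8.48×10⁻⁴)(2.86)/3.322×10⁻²⁷ ≈ 1.170×10⁵ m/s.
KE = ½(3.322×10⁻²⁷)(1.170×10⁵)² ≈ 2.27×10⁻¹⁷ J.

KE ≈ 2.27×10⁻¹⁷ J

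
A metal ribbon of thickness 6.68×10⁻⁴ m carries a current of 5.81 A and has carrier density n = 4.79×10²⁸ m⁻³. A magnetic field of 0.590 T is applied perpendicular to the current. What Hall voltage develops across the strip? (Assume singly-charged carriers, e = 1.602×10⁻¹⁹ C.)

V_H = IB/(n e t).
V_H = (5.81)(0.590)/((4.79×10²⁸)(1.602×10⁻¹⁹)(6.68×10⁻⁴)) ≈ 6.69×10⁻⁷ V.

V_H ≈ 6.69×10⁻⁷ V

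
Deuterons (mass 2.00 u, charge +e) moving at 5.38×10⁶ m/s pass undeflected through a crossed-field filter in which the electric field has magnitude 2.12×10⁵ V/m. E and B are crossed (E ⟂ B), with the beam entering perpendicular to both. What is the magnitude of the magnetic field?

Balance of forces in the selector: qE = qvB ⇒ B = E/v.
B = 2.12×10⁵/5.38×10⁶ = 0.0394 T.

B = 0.0394 T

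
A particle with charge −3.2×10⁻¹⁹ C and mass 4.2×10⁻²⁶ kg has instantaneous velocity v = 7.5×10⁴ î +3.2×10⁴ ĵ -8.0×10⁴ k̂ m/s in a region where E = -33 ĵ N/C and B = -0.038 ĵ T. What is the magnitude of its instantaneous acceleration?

|a| ≈ 3.17×10¹⁰ m/s²

v×B = (-3040, 0, -2850) N/C.
E + v×B = (-3040, -33.0, -2850) N/C.
F = q(E + v×B) = (−3.2×10⁻¹⁹ C)·(-3040, -33.0, -2850) = (9.73×10⁻¹⁶, 1.06×10⁻¹⁷, 9.12×10⁻¹⁶) N.
|a| = |F|/m = 1.333×10⁻¹⁵/4.2×10⁻²⁶ ≈ 3.17×10¹⁰ m/s².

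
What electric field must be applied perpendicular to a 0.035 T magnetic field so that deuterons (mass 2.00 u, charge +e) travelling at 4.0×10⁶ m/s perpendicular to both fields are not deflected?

For straight-line motion qE = qvB, so E = vB.
E = 4.0×10⁶ × 0.035 = 1.4×10⁵ V/m.

E = 1.4×10⁵ V/m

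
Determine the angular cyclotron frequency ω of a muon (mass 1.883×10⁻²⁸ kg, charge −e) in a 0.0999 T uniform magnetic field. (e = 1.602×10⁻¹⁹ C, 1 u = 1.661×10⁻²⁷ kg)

ω ≈ 8.50×10⁷ rad/s

ω = |q|B/m.
ω = (1.602×10⁻¹⁹)(0.0999)/1.883×10⁻²⁸ ≈ 8.50×10⁷ rad/s.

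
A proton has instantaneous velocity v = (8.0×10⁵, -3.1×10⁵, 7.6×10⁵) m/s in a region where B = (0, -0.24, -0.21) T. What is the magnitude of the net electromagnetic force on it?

|F| ≈ 5.69×10⁻¹⁴ N

v×B = (2.48×10⁵, 1.68×10⁵, -1.92×10⁵) N/C.
F = q v×B = (1.602×10⁻¹⁹ C)·(2.48×10⁵, 1.68×10⁵, -1.92×10⁵) = (3.96×10⁻¹⁴, 2.69×10⁻¹⁴, -3.08×10⁻¹⁴) N.
|F| = 5.69×10⁻¹⁴ N.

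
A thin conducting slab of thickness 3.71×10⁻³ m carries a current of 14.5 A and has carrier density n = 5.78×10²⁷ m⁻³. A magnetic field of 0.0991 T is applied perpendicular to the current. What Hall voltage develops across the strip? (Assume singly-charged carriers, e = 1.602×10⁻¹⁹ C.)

V_H = IB/(n e t).
V_H = (14.5)(0.0991)/((5.78×10²⁷)(1.602×10⁻¹⁹)(3.71×10⁻³)) ≈ 4.18×10⁻⁷ V.

V_H ≈ 4.18×10⁻⁷ V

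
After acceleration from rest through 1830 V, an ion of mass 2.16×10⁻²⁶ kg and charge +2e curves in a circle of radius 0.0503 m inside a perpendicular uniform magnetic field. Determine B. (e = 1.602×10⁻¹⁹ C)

B ≈ 0.312 T

v = √(2|q|V/m) = √(2·3.204×10⁻¹⁹·1830/2.16×10⁻²⁶) ≈ 2.330×10⁵ m/s.
B = mv/(|q|r) = (2.16×10⁻²⁶)(2.330×10⁵)/((3.204×10⁻¹⁹)(0.0503)) ≈ 0.312 T.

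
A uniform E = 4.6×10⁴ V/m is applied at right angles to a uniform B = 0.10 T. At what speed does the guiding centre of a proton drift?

In crossed fields the guiding centre drifts at v_d = |E×B|/B² = E/B, independent of charge and mass.
v_d = 4.6×10⁴/0.10 = 4.6×10⁵ m/s.

v_d ≈ 4.6×10⁵ m/s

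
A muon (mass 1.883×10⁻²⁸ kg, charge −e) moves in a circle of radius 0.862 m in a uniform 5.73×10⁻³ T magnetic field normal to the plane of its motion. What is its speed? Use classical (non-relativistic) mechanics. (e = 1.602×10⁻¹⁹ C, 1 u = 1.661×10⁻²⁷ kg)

v ≈ 4.20×10⁶ m/s

From |q|vB = mv²/r, v = |q|Br/m.
v = (1.602×10⁻¹⁹)(5.73×10⁻³)(0.862)/1.883×10⁻²⁸ ≈ 4.20×10⁶ m/s.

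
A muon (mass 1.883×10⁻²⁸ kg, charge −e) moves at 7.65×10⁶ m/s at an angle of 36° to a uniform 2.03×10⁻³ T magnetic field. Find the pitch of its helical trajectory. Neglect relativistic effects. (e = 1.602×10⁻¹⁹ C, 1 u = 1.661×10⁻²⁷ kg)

v∥ = v cosθ = 7.65×10⁶·cos36° ≈ 6.189×10⁶ m/s.
T = 2πm/(|q|B) = 2π(1.883×10⁻²⁸)/((1.602×10⁻¹⁹)(2.03×10⁻³)) ≈ 3.638×10⁻⁶ s.
pitch = v∥ T = (6.189×10⁶)(3.638×10⁻⁶) ≈ 22.5 m.

p ≈ 22.5 m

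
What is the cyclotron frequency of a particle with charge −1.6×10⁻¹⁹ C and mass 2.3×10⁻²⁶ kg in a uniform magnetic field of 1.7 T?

f ≈ 1.9×10⁶ Hz

f = |q|B/(2πm).
f = (1.6×10⁻¹⁹)(1.7)/(2π·2.3×10⁻²⁶) ≈ 1.9×10⁶ Hz.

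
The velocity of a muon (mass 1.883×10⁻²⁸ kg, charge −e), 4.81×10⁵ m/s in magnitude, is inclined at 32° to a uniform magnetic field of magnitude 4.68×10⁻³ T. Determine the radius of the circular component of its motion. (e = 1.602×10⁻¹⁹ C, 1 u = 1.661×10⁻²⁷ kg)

r ≈ 0.0640 m

v⊥ = v sinθ = 4.81×10⁵·sin32° ≈ 2.549×10⁵ m/s.
r = m v⊥/(|q|B) = (1.883×10⁻²⁸)(2.549×10⁵)/((1.602×10⁻¹⁹)(4.68×10⁻³)) ≈ 0.0640 m.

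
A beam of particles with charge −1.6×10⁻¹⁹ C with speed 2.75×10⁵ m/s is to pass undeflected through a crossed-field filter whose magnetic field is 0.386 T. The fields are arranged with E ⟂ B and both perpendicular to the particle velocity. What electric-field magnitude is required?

For straight-line motion qE = qvB, so E = vB.
E = 2.75×10⁵ × 0.386 = 1.06×10⁵ V/m.

E = 1.06×10⁵ V/m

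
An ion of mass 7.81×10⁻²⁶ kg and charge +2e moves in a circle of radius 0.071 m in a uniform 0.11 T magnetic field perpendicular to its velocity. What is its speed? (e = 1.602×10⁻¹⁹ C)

v ≈ 3.2×10⁴ m/s

From |q|vB = mv²/r, v = |q|Br/m.
v = (3.204×10⁻¹⁹)(0.11)(0.071)/7.81×10⁻²⁶ ≈ 3.2×10⁴ m/s.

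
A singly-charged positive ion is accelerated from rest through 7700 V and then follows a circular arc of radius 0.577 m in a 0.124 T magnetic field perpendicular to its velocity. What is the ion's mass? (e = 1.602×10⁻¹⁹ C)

Combine |q|V = ½mv² and r = mv/(|q|B): eliminate v to get m = qB²r²/(2V).
m = (1.602×10⁻¹⁹)(0.124)²(0.577)²/(2·7700) ≈ 5.33×10⁻²⁶ kg.

m ≈ 5.33×10⁻²⁶ kg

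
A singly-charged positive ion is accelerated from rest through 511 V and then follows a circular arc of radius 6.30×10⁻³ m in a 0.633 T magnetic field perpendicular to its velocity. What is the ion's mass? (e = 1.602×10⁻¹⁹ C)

m ≈ 2.49×10⁻²⁷ kg

Combine |q|V = ½mv² and r = mv/(|q|B): eliminate v to get m = qB²r²/(2V).
m = (1.602×10⁻¹⁹)(0.633)²(6.30×10⁻³)²/(2·511) ≈ 2.49×10⁻²⁷ kg.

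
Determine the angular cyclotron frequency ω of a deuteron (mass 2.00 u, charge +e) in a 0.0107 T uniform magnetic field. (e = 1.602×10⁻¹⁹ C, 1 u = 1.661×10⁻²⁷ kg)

ω ≈ 5.16×10⁵ rad/s

ω = |q|B/m.
ω = (1.602×10⁻¹⁹)(0.0107)/3.322×10⁻²⁷ ≈ 5.16×10⁵ rad/s.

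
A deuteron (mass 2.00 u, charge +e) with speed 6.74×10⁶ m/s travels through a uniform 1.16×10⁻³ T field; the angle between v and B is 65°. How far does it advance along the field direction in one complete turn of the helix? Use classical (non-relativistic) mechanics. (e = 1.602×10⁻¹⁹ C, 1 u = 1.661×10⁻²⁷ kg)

v∥ = v cosθ = 6.74×10⁶·cos65° ≈ 2.848×10⁶ m/s.
T = 2πm/(|q|B) = 2π(3.322×10⁻²⁷)/((1.602×10⁻¹⁹)(1.16×10⁻³)) ≈ 1.123×10⁻⁴ s.
pitch = v∥ T = (2.848×10⁶)(1.123×10⁻⁴) ≈ 320 m.

p ≈ 320 m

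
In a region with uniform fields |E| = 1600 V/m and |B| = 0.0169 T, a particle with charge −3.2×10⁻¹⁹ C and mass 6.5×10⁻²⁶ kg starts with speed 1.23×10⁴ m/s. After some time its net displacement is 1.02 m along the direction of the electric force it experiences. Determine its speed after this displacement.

B does no work; ΔKE = |q|E d.
½mv_f² = ½mv₀² + |q|Ed = ½(6.5×10⁻²⁶)(1.23×10⁴)² + (3.2×10⁻¹⁹)(1600)(1.02) ≈ 4.917×10⁻¹⁸ J + 5.222×10⁻¹⁶ J ≈ 5.272×10⁻¹⁶ J.
v_f = √(2·5.272×10⁻¹⁶/6.5×10⁻²⁶) ≈ 1.27×10⁵ m/s.

v_f ≈ 1.27×10⁵ m/s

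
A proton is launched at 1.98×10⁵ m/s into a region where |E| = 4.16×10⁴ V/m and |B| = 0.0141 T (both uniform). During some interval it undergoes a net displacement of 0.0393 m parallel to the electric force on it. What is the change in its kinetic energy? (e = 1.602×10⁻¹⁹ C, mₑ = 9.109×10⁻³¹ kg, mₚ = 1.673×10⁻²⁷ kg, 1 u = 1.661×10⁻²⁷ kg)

ΔKE ≈ 2.62×10⁻¹⁶ J

The magnetic force is always ⟂ v and does no work; only the electric force changes KE.
ΔKE = F_E · d = |q|E d = (1.602×10⁻¹⁹)(4.16×10⁴)(0.0393) ≈ 2.62×10⁻¹⁶ J.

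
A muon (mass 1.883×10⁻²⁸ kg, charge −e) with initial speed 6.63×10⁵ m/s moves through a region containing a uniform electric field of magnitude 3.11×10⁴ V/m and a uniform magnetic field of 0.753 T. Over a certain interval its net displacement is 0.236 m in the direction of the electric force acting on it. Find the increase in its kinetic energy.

ΔKE ≈ 1.18×10⁻¹⁵ J

The magnetic force is always ⟂ v and does no work; only the electric force changes KE.
ΔKE = F_E · d = |q|E d = (1.602×10⁻¹⁹)(3.11×10⁴)(0.236) ≈ 1.18×10⁻¹⁵ J.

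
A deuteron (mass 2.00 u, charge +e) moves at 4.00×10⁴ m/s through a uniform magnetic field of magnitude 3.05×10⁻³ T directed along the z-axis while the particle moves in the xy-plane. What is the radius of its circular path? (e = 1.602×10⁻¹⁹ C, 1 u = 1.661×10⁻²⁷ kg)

The magnetic force provides the centripetal force: |q|vB = mv²/r.
r = mv/(|q|B) = (3.322×10⁻²⁷)(4.00×10⁴)/((1.602×10⁻¹⁹)(3.05×10⁻³)) ≈ 0.272 m.

r ≈ 0.272 m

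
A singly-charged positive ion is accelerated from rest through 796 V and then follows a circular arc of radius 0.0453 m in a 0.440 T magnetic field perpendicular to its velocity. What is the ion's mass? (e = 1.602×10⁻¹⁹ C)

m ≈ 4.00×10⁻²⁶ kg

Combine |q|V = ½mv² and r = mv/(|q|B): eliminate v to get m = qB²r²/(2V).
m = (1.602×10⁻¹⁹)(0.440)²(0.0453)²/(2·796) ≈ 4.00×10⁻²⁶ kg.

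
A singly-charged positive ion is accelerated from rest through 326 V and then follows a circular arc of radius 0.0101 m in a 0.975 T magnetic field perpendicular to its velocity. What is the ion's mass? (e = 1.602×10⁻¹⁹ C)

Combine |q|V = ½mv² and r = mv/(|q|B): eliminate v to get m = qB²r²/(2V).
m = (1.602×10⁻¹⁹)(0.975)²(0.0101)²/(2·326) ≈ 2.38×10⁻²⁶ kg.

m ≈ 2.38×10⁻²⁶ kg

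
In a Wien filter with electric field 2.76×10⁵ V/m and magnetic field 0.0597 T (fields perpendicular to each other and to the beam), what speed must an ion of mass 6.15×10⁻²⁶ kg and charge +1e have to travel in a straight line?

v = 4.62×10⁶ m/s

Zero net Lorentz force requires |qE| = |q v×B|, i.e. E = vB.
v = E/B = 2.76×10⁵/0.0597 = 4.62×10⁶ m/s.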